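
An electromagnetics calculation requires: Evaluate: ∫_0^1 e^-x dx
Antiderivative: -e^-x
Evaluate: -(e^-1-1)

Answer: (e^-1-1)/(-1)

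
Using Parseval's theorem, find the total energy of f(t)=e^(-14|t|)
Parseval's theorem: E = integral |f(t)|^2 dt = (1/2pi) integral |F(omega)|^2 domega
E = integral_{-inf}^{inf} e^(-28|t|) dt = 2 * integral_0^inf e^(-28t) dt = 2/(2 * 14) = 1/14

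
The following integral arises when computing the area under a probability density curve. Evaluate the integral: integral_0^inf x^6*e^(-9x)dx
This is a Gamma integral. Substitute u = 9x (du = 9 dx):
integral_0^inf x^6 * e^(-9x) dx = (1/9^7) integral_0^inf u^6 * e^(-u) du
= Gamma(7)/9^7 = 6!/9^7 = 720/4782969

Answer: 80/531441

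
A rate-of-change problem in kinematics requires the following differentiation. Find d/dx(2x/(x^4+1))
Quotient rule: (f/g)' = (f'g - fg')/g²
f = 2x, f' = 2
g = x^4 + 1, g' = 4x^3

Answer: (2·(x^4 + 1) - 8x^4)/(x^4 + 1)²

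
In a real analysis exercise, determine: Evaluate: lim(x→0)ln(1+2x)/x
L'Hôpital (0/0): lim 2/(1+2x) / 1=2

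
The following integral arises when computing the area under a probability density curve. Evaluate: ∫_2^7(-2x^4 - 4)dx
Step 1: Find antiderivative F(x)=(-2/5)x^5 - 4x
Step 2: F(7) - F(2)=-33754/5 - (-104/5)=-6730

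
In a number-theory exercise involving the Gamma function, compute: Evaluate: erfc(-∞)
erfc(x)=1 - erf(x); erfc(-∞)=1 - erf(-∞)=1 - (-1)=2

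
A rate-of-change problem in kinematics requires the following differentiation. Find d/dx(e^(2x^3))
Chain rule: d/dx[e^u]=e^u · u' where u=2x^3
u'=6x^2

Answer: 6x^2·e^(2x^3)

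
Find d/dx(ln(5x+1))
Chain rule: d/dx[ln(u)] = u'/u where u = 5x+1
u' = 5

Answer: (5)/(5x+1)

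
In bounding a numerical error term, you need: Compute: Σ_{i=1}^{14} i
Using formula: Σ i^1 = n(n + 1)/2 = 14·15/2 = 105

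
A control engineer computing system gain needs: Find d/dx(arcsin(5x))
d/dx[arcsin(u)]=u'/√(1-u²), u=5x, u'=5

Answer: 5/√(1-25x²)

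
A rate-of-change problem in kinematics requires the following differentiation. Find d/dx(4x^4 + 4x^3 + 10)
Power rule: d/dx(ax^n) = n·a·x^(n-1)
Term by term: 16·x^3 + 12·x^2

Answer: 16x^3 + 12x^2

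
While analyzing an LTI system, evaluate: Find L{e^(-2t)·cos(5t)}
First shifting: L{e^(at)f(t)} = F(s-a)
L{cos(5t)} = s/(s²+25)
Shift: (s+2)/((s+2)²+25)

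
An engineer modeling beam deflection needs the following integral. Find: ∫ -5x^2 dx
Using power rule: ∫ -5x^2 dx = -5/3 x^3 + C = (-5/3)x^3 + C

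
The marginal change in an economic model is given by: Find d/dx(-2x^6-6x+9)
Power rule: d/dx(ax^n) = n·a·x^(n-1)
Term by term: -12·x^5 - 6

Answer: -12x^5 - 6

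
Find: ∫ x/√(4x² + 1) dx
Let u = 4x²+1, du = 8x dx
∫ (1/8)·u^(-1/2) du = √u/4+C

Answer: √(4x²+1)/4+C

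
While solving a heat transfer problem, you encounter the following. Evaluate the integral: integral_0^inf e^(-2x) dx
integral_0^inf e^(-2x) dx = [-1/2*e^(-2x)]_0^inf
= 0 - (-1/2) = 1/2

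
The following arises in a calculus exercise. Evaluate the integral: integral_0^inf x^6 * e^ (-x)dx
This is a Gamma integral. Substitute u = 1x:
integral_0^inf x^6 * e^(-x) dx = (1/1^7) integral_0^inf u^6 * e^(-u) du
= Gamma(7)/1^7 = 6!/1^7 = 720/1

Answer: 720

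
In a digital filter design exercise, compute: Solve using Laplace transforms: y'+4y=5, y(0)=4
Take L of both sides: sY(s) - 4 + 4Y(s) = 5/s
Y(s)(s + 4) = 5/s + 4
Y(s) = 5/(s(s + 4)) + 4/(s + 4)
Partial fractions: 5/(s(s + 4)) = (5/4)/s - (5/4)/(s + 4)
So Y(s) = (5/4)/s + (11/4)/(s + 4)
Inverse transform (L^(-1){1/s} = 1, L^(-1){1/(s + 4)} = e^(-4t)):

Answer: y(t) = 5/4 + (11/4)·e^(-4t)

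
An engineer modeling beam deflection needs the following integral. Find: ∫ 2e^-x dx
Since d/dx[e^-x] = - e^-x, we get -2e^-x+C

Answer: -2e^-x+C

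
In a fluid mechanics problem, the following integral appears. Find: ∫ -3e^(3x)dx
Since d/dx[e^(3x)]=3e^(3x), we get -1 e^(3x)+C

Answer: -e^(3x)+C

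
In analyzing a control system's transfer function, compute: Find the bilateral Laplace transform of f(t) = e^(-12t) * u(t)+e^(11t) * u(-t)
For e^(-12t) * u(t): L=1/(s+12), Re(s) > -12
For e^(11t) * u(-t): L=-1/(s-11), Re(s) < 11
Combined: F(s)=1/(s+12)-1/(s-11), -12 < Re(s) < 11

Answer: 1/(s+12)-1/(s-11), ROC: -12 < Re(s) < 11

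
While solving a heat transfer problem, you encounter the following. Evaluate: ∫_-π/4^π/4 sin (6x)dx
Antiderivative: -cos(6x)/6
Evaluate at bounds: [-cos(6·π/4)/6] - [-cos(6·-π/4)/6]
=(-(0)+(0))/6=0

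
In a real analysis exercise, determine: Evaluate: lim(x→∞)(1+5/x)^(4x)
Rewrite as [(1 + 5/x)^x]^4.
lim(1 + 5/x)^x=e^5, so limit=(e^5)^4=e^20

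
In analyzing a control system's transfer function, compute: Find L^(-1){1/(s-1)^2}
L^(-1){1/(s-a)^n}=t^(n-1)·e^(at)/(n-1)!
Here a=1, n=2: t^1·e^(t)/1

Answer: t·e^(t)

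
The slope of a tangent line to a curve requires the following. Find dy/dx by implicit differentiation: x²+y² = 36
Differentiate both sides: 2x+2y·(dy/dx) = 0
Solve: dy/dx = -2x/(2y) = -x/y

Answer: dy/dx = -x/y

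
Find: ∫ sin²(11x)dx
Using identity sin²(u)=(1 - cos(2u))/2:
∫ (1 - cos(22x))/2 dx=x/2 - sin(22x)/44+C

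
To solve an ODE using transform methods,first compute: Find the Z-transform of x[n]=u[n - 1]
Using the time-shift property: Z{u[n-1]} = z^(-1) * z/(z-1)
= z^(0)/(z-1)

Answer: 1/(z-1)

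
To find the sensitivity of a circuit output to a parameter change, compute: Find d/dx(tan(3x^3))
Chain rule: d/dx[tan(u)]=sec²(u)·u' where u=3x^3
u'=9x^2

Answer: 9x^2·sec²(3x^3)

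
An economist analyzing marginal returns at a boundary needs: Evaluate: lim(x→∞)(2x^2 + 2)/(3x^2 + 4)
Divide numerator and denominator by x^2:
lim (2 + 2/x^2)/(3 + 4/x^2)=2/3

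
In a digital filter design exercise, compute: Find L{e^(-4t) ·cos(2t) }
First shifting: L{e^(at)f(t)} = F(s-a)
L{cos(2t)} = s/(s² + 4)
Shift: (s + 4)/((s + 4)² + 4)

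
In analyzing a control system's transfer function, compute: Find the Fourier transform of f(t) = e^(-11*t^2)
The Fourier transform of a Gaussian e^(-a*t^2) is sqrt(pi/a)*e^(-omega^2/(4a)).
With a = 11: F(omega) = sqrt(pi/11)*e^(-omega^2/44)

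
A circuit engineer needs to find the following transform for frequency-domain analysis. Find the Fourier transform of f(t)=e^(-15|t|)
Using the standard pair: F{e^(-a|t|)} = 2a/(a^2+omega^2)
With a = 15: F(omega) = 30/(225+omega^2)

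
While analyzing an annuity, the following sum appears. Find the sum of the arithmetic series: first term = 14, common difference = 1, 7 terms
Last term: a_n = 14 + (7 - 1)·1 = 20
Sum = n(a_1 + a_n)/2 = 7(14 + 20)/2 = 119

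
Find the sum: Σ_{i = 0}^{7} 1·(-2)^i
Geometric series: S=a(1 - r^n)/(1 - r)
a=1, r=-2, n=8
S=1(1-256)/3=-85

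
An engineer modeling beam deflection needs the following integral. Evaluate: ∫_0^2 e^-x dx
Antiderivative: -e^-x
Evaluate: -(e^-2 - 1)

Answer: (e^-2 - 1)/(-1)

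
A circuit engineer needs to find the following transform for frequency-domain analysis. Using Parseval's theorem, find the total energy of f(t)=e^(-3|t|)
Parseval's theorem: E = integral |f(t)|^2 dt = (1/2pi) integral |F(omega)|^2 domega
E = integral_{-inf}^{inf} e^(-6|t|) dt = 2 * integral_0^inf e^(-6t) dt = 2/(2 * 3) = 1/3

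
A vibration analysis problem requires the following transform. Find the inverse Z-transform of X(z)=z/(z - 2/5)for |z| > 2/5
Standard pair: z/(z-a) <-> a^n*u[n] for causal signals
With a=2/5: x[n]=(2/5)^n*u[n]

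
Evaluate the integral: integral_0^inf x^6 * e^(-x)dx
This is a Gamma integral. Substitute u = 1x:
integral_0^inf x^6 * e^(-x) dx = (1/1^7) integral_0^inf u^6 * e^(-u) du
= Gamma(7)/1^7 = 6!/1^7 = 720/1

Answer: 720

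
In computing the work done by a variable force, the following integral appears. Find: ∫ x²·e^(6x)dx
Integration by parts twice:
First: u=x², dv=e^(6x) dx => x²e^(6x)/6 - (2/6)∫ xe^(6x) dx
Second (∫ xe^(6x) dx): xe^(6x)/6 - e^(6x)/36
Combining: e^(6x)(x²/6 - 2x/36 + 2/216) + C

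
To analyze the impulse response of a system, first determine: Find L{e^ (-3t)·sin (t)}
First shifting: L{e^(at)f(t)} = F(s-a)
L{sin(t)} = 1/(s² + 1)
Shift: 1/((s + 3)² + 1)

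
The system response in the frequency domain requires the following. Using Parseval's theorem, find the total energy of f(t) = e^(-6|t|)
Parseval's theorem: E = integral |f(t)|^2 dt = (1/2pi) integral |F(omega)|^2 domega
E = integral_{-inf}^{inf} e^(-12|t|) dt = 2*integral_0^inf e^(-12t) dt = 2/(2*6) = 1/6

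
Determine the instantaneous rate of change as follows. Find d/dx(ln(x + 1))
Chain rule: d/dx[ln(u)] = u'/u where u = x + 1
u' = 1

Answer: (1)/(x + 1)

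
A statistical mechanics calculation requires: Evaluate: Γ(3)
Γ(n) = (n-1)! for positive integers
Γ(3) = 2! = 2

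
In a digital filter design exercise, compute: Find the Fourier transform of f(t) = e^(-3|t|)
Using the standard pair: F{e^(-a|t|)}=2a/(a^2+omega^2)
With a=3: F(omega)=6/(9+omega^2)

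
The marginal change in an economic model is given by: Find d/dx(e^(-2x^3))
Chain rule: d/dx[e^u]=e^u · u' where u=-2x^3
u'=-6x^2

Answer: -6x^2·e^(-2x^3)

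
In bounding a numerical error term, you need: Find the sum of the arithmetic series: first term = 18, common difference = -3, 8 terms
Last term: a_n = 18+(8-1)·-3 = -3
Sum = n(a_1+a_n)/2 = 8(18+(-3))/2 = 60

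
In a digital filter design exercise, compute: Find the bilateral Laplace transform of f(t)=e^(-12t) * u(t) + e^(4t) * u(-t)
For e^(-12t)*u(t): L = 1/(s+12), Re(s) > -12
For e^(4t)*u(-t): L = -1/(s-4), Re(s) < 4
Combined: F(s) = 1/(s+12)-1/(s-4), -12 < Re(s) < 4

Answer: 1/(s+12)-1/(s-4), ROC: -12 < Re(s) < 4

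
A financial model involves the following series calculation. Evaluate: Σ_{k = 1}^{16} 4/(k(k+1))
Partial fractions: 4/(k(k + 1)) = 4/k - 4/(k + 1)
Telescoping sum: 4(1 - 1/17) = 4·16/17

Answer: 64/17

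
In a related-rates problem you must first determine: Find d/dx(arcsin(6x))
d/dx[arcsin(u)] = u'/√(1-u²), u = 6x, u' = 6

Answer: 6/√(1-36x²)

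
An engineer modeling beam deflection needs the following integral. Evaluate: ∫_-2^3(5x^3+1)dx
Step 1: Find antiderivative F(x) = (5/4)x^4+x
Step 2: F(3) - F(-2) = 417/4 - (18) = 345/4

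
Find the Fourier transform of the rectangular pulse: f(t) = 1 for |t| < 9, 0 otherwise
F(omega) = integral from -9 to 9 of e^(-j*omega*t) dt
= 2*sin(9*omega)/omega = 18*sinc(9*omega/pi)

Answer: 2*sin(9*omega)/omega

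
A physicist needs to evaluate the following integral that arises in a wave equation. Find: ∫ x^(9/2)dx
Power rule: ∫ x^(9/2) dx = x^(11/2)/(11/2)+C

Answer: (2/11)·x^(11/2)+C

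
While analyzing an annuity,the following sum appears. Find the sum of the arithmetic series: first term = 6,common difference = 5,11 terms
Last term: a_n=6 + (11 - 1)·5=56
Sum=n(a_1 + a_n)/2=11(6 + 56)/2=341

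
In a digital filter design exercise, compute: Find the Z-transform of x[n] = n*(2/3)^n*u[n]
Using the property Z{n*a^n*u[n]} = az/(z-a)^2
With a = 2/3: X(z) = (2/3)z/(z - 2/3)^2, |z| > 2/3

Answer: (2/3)z/(z - 2/3)^2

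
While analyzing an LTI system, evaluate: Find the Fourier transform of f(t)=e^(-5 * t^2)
The Fourier transform of a Gaussian e^(-a*t^2) is sqrt(pi/a)*e^(-omega^2/(4a)).
With a = 5: F(omega) = sqrt(pi/5)*e^(-omega^2/20)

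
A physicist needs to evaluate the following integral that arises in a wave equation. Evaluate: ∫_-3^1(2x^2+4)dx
Step 1: Find antiderivative F(x) = (2/3)x^3+4x
Step 2: F(1) - F(-3) = 14/3 - (-30) = 104/3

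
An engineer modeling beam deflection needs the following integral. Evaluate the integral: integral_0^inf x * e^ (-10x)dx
This is a Gamma integral. Substitute u=10x (du=10 dx):
integral_0^inf x*e^(-10x) dx=(1/10^2) integral_0^inf u^1*e^(-u) du
=Gamma(2)/10^2=1!/10^2=1/100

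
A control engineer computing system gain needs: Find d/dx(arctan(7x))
d/dx[arctan(u)] = u'/(1 + u²), u = 7x, u' = 7

Answer: 7/(1 + 49x²)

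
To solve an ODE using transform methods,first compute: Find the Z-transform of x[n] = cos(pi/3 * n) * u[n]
Z{cos(w0 * n) * u[n]} = z(z - cos(w0))/(z^2 - 2z * cos(w0) + 1)
With w0 = pi/3: X(z) = z(z - cos(pi/3))/(z^2 - 2z * cos(pi/3) + 1)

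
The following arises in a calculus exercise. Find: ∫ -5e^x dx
Since d/dx[e^x] = +e^x, we get -5e^x+C

Answer: -5e^x+C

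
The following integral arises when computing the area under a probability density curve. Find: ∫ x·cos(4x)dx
By parts: u = x, dv = cos(4x) dx
du = dx, v = sin(4x)/4
= x·sin(4x)/4 + cos(4x)/4² + C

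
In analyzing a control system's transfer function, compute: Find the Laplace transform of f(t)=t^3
L{t^n} = n!/s^(n+1)
L{t^3} = 3!/s^4 = 6/s^4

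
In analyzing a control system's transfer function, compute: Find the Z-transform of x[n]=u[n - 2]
Using the time-shift property: Z{u[n-2]}=z^(-2) * z/(z-1)
=z^(-1)/(z-1)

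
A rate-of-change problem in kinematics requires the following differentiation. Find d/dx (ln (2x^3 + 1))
Chain rule: d/dx[ln(u)] = u'/u where u = 2x^3 + 1
u' = 6x^2

Answer: (6x^2)/(2x^3 + 1)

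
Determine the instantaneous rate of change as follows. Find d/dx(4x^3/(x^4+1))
Quotient rule: (f/g)' = (f'g - fg')/g²
f = 4x^3, f' = 12x^2
g = x^4 + 1, g' = 4x^3

Answer: (12x^2·(x^4 + 1) - 16x^6)/(x^4 + 1)²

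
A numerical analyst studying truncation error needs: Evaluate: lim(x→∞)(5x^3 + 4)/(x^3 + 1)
Divide numerator and denominator by x^3:
lim (5+4/x^3)/(1+1/x^3)=5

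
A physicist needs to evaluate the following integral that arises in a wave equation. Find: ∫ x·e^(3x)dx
Integration by parts: u=x, dv=e^(3x) dx
du=dx, v=e^(3x)/3
=x·e^(3x)/3 - ∫ e^(3x)/3 dx
=x·e^(3x)/3 - e^(3x)/9 + C

Answer: e^(3x)(x/3 - 1/9) + C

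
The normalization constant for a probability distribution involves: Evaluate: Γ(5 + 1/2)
Γ(n+1/2)=(2n)!√π/(4^n·n!)
=3628800√π/(1024·120)=(945/32)·√π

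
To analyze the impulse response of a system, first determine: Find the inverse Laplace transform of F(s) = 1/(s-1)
L^(-1){1/(s-a)} = c·e^(at)
Here a = 1, c = 1

Answer: e^(t)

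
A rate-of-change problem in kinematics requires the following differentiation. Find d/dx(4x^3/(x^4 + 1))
Quotient rule: (f/g)'=(f'g - fg')/g²
f=4x^3, f'=12x^2
g=x^4 + 1, g'=4x^3

Answer: (12x^2·(x^4 + 1) - 16x^6)/(x^4 + 1)²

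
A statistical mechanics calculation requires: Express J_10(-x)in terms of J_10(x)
For integer n: J_n(-x) = (-1)^n J_n(x)
With n = 10: J_10(-x) = (-1)^10 J_10(x) = J_10(x)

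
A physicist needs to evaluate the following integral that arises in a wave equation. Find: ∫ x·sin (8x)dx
By parts: u=x, dv=sin(8x) dx
du=dx, v=-cos(8x)/8
=-x·cos(8x)/8+sin(8x)/8²+C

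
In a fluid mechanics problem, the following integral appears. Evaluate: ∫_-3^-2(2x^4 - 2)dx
Step 1: Find antiderivative F(x)=(2/5)x^5-2x
Step 2: F(-2) - F(-3)=-44/5 - (-456/5)=412/5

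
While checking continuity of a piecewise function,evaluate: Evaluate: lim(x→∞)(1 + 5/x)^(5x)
Rewrite as [(1 + 5/x)^x]^5.
lim(1 + 5/x)^x = e^5, so limit = (e^5)^5 = e^25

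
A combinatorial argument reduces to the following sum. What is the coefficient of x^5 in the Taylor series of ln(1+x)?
ln(1+x)=Σ (-1)^(n+1) x^n/n
Coefficient of x^5=(-1)^6/5=1/5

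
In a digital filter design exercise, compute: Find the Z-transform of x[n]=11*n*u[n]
Z{n*u[n]} = z/(z-1)^2
By linearity: Z{11*n*u[n]} = 11z/(z-1)^2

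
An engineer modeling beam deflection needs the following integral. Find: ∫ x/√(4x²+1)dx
Let u=4x² + 1, du=8x dx
∫ (1/8)·u^(-1/2) du=√u/4 + C

Answer: √(4x² + 1)/4 + C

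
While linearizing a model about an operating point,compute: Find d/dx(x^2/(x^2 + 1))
Quotient rule: (f/g)'=(f'g - fg')/g²
f=x^2, f'=2x
g=x^2+1, g'=2x

Answer: (2x·(x^2+1)-2x^3)/(x^2+1)²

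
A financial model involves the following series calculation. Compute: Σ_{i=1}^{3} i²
Using formula: Σ i^2=n(n + 1)(2n + 1)/6=3·4·7/6=14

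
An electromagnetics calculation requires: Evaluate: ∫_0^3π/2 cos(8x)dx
Antiderivative: sin(8x)/8
Evaluate at bounds: [sin(8·3π/2)/8] - [sin(8·0)/8]
=((0) - (0))/8=0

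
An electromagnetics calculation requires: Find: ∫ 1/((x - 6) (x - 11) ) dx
Partial fractions: 1/((x-6)(x-11))=A/(x-6) + B/(x-11)
A=-1/5, B=1/5
∫ [-1/5· 1/(x-6) + 1/5· 1/(x-11)] dx
=(1/5)[ln|x-11| - ln|x-6|] + C

Answer: (1/5)·ln|(x-11)/(x-6)| + C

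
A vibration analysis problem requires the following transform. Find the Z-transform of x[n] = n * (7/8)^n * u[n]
Using the property Z{n * a^n * u[n]}=az/(z-a)^2
With a=7/8: X(z)=(7/8)z/(z - 7/8)^2, |z| > 7/8

Answer: (7/8)z/(z - 7/8)^2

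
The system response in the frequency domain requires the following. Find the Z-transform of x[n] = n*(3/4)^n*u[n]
Using the property Z{n*a^n*u[n]} = az/(z-a)^2
With a = 3/4: X(z) = (3/4)z/(z - 3/4)^2, |z| > 3/4

Answer: (3/4)z/(z - 3/4)^2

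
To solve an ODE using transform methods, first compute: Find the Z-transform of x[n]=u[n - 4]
Using the time-shift property: Z{u[n-4]} = z^(-4)*z/(z-1)
= z^(-3)/(z-1)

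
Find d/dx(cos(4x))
Chain rule: d/dx[cos(u)]=-sin(u)·u' where u=4x
u'=4

Answer: -4·sin(4x)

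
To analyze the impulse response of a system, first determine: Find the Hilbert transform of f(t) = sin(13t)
The Hilbert transform shifts each frequency component by -pi/2.
H{sin(wt)} = -cos(wt)
With w = 13: H{sin(13t)} = -cos(13t)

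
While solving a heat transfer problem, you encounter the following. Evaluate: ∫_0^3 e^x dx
Antiderivative: e^x
Evaluate: (e^3 - 1)

Answer: e^3 - 1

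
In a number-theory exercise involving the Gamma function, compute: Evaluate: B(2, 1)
B(x,y) = Γ(x)Γ(y)/Γ(x + y) = (x-1)!(y-1)!/(x + y-1)!
B(2,1) = 1!·0!/2! = 1/2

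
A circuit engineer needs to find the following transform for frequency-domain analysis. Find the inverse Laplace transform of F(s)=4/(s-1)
L^(-1){4/(s-a)}=c·e^(at)
Here a=1, c=4

Answer: 4e^(t)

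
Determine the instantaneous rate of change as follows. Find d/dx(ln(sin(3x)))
Chain rule: d/dx[ln(u)] = u'/u where u = sin(3x)
u' = 3cos(3x)

Answer: (3cos(3x))/(sin(3x))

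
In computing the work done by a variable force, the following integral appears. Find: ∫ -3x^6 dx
Using power rule: ∫ -3x^6 dx = -3/7 x^7 + C = (-3/7)x^7 + C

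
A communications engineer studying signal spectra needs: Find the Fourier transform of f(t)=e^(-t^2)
The Fourier transform of a Gaussian e^(-t^2) is sqrt(pi) * e^(-omega^2/4).
With a=1: F(omega)=sqrt(pi) * e^(-omega^2/4)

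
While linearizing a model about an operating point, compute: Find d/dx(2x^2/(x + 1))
Quotient rule: (f/g)'=(f'g - fg')/g²
f=2x^2, f'=4x
g=x + 1, g'=1

Answer: (4x·(x + 1) - 2x^2)/(x + 1)²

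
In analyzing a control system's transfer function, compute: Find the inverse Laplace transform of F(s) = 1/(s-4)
L^(-1){1/(s-a)}=c·e^(at)
Here a=4, c=1

Answer: e^(4t)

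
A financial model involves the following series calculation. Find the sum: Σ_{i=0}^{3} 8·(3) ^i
Geometric series: S=a(1 - r^n)/(1 - r)
a=8, r=3, n=4
S=8(1-81)/-2=320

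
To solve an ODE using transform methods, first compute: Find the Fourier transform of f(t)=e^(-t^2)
The Fourier transform of a Gaussian e^(-t^2) is sqrt(pi)*e^(-omega^2/4).
With a=1: F(omega)=sqrt(pi)*e^(-omega^2/4)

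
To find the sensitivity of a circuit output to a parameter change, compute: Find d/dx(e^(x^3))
Chain rule: d/dx[e^u] = e^u · u' where u = x^3
u' = 3x^2

Answer: 3x^2·e^(x^3)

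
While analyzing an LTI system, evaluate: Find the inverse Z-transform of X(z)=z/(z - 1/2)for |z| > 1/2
Standard pair: z/(z-a) <-> a^n * u[n] for causal signals
With a = 1/2: x[n] = (1/2)^n * u[n]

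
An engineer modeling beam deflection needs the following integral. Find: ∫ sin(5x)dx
Using substitution u = 5x: ∫ sin(u) du/5 = -cos(u)/5+C

Answer: (-1/5)cos(5x)+C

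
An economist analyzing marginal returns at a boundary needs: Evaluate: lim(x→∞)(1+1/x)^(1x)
Rewrite as [(1+1/x)^x]^1.
lim(1+1/x)^x = e^1, so limit = (e^1)^1 = e^1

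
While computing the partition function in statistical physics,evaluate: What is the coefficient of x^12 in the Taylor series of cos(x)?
cos(x)=Σ (-1)^k x^(2k)/(2k)!
For x^12: (-1)^6/12!=1/479001600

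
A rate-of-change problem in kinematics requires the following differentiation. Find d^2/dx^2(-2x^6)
Apply power rule 2 times:
d^1: -12x^5
d^2: -60x^4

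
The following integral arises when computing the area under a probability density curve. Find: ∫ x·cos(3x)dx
By parts: u = x, dv = cos(3x) dx
du = dx, v = sin(3x)/3
= x·sin(3x)/3+cos(3x)/3²+C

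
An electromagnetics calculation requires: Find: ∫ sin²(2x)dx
Using identity sin²(u) = (1 - cos(2u))/2:
∫ (1 - cos(4x))/2 dx = x/2 - sin(4x)/8 + C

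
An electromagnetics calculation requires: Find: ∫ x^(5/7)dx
Power rule: ∫ x^(5/7) dx = x^(12/7)/(12/7)+C

Answer: (7/12)·x^(12/7)+C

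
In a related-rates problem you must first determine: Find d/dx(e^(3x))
Chain rule: d/dx[e^u]=e^u · u' where u=3x
u'=3

Answer: 3·e^(3x)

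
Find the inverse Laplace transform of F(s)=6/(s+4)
L^(-1){6/(s-a)} = c·e^(at)
Here a = -4, c = 6

Answer: 6e^(-4t)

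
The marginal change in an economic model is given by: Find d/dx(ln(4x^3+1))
Chain rule: d/dx[ln(u)]=u'/u where u=4x^3+1
u'=12x^2

Answer: (12x^2)/(4x^3+1)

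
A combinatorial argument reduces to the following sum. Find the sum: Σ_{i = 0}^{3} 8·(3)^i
Geometric series: S = a(1 - r^n)/(1 - r)
a = 8, r = 3, n = 4
S = 8(1 - 81)/-2 = 320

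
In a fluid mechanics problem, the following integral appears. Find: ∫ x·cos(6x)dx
By parts: u = x, dv = cos(6x) dx
du = dx, v = sin(6x)/6
= x·sin(6x)/6 + cos(6x)/6² + C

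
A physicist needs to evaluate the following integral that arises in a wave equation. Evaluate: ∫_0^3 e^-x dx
Antiderivative: -e^-x
Evaluate: -(e^-3 - 1)

Answer: (e^-3 - 1)/(-1)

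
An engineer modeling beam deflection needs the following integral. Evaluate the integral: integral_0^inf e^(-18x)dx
integral_0^inf e^(-18x) dx = [-1/18*e^(-18x)]_0^inf
= 0 - (-1/18) = 1/18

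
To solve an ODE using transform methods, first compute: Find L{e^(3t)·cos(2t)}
First shifting: L{e^(at)f(t)} = F(s-a)
L{cos(2t)} = s/(s²+4)
Shift: (s-3)/((s-3)²+4)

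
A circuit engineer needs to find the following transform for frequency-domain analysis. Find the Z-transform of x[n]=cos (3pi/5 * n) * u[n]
Z{cos(w0*n)*u[n]}=z(z - cos(w0))/(z^2-2z*cos(w0)+1)
With w0=3pi/5: X(z)=z(z - cos(3pi/5))/(z^2-2z*cos(3pi/5)+1)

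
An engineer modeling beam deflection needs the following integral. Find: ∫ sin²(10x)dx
Using identity sin²(u)=(1 - cos(2u))/2:
∫ (1 - cos(20x))/2 dx=x/2 - sin(20x)/40 + C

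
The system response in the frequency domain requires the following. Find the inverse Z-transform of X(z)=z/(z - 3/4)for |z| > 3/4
Standard pair: z/(z-a) <-> a^n*u[n] for causal signals
With a=3/4: x[n]=(3/4)^n*u[n]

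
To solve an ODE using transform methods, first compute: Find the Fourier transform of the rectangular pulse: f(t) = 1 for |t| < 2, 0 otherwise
F(omega)=integral from -2 to 2 of e^(-j * omega * t) dt
=2 * sin(2 * omega)/omega=4 * sinc(2 * omega/pi)

Answer: 2 * sin(2 * omega)/omega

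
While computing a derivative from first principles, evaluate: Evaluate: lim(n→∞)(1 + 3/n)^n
This is the definition of e^3: lim(1 + 3/n)^n=e^3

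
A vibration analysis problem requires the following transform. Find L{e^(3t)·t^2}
First shifting: L{e^(at)f(t)} = F(s-a)
L{t^2} = 2/s^3
Shift s → s-3: 2/(s-3)^3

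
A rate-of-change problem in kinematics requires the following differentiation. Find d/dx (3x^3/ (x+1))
Quotient rule: (f/g)'=(f'g - fg')/g²
f=3x^3, f'=9x^2
g=x + 1, g'=1

Answer: (9x^2·(x + 1) - 3x^3)/(x + 1)²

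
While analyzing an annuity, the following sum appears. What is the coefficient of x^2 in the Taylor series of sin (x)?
sin(x) has only odd powers. Coefficient of x^2=0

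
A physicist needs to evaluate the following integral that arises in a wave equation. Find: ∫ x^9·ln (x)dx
By parts: u=ln(x), dv=x^9 dx
du=1/x dx, v=x^10/10
=x^10·ln(x)/10 - ∫ x^9/10 dx
=x^10·ln(x)/10 - x^10/100 + C

Answer: x^10(ln(x)/10 - 1/100) + C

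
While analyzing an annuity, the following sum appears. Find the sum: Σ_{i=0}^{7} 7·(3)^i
Geometric series: S = a(1 - r^n)/(1 - r)
a = 7, r = 3, n = 8
S = 7(1 - 6561)/-2 = 22960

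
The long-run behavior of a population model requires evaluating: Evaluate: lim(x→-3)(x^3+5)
Polynomial is continuous, so substitute x=-3:
1·(-3)^3+5=-22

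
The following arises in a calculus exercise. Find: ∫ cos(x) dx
Using standard integral: ∫ cos(x) dx=sin(x)+C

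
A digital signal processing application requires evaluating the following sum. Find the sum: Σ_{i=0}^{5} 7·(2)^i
Geometric series: S = a(1 - r^n)/(1 - r)
a = 7, r = 2, n = 6
S = 7(1 - 64)/-1 = 441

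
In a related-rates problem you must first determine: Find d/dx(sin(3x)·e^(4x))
Product rule: (fg)'=f'g + fg'
f=sin(3x), f'=3·cos(3x)
g=e^(4x), g'=4·e^(4x)

Answer: 3·cos(3x)·e^(4x) + 4·sin(3x)·e^(4x)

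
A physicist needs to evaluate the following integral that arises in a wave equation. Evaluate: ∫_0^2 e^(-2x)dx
Antiderivative: (1/(-2))e^(-2x)
Evaluate: (1/(-2))(e^-4 - 1)

Answer: (e^-4 - 1)/(-2)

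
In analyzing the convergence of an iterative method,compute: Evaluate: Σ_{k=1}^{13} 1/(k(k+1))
Partial fractions: 1/(k(k+1)) = 1/k - 1/(k+1)
Telescoping sum: 1(1-1/14) = 1·13/14

Answer: 13/14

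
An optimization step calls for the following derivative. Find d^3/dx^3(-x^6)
Apply power rule 3 times:
d^1: -6x^5
d^2: -30x^4
d^3: -120x^3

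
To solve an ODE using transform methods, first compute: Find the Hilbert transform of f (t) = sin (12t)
The Hilbert transform shifts each frequency component by -pi/2.
H{sin(wt)} = -cos(wt)
With w = 12: H{sin(12t)} = -cos(12t)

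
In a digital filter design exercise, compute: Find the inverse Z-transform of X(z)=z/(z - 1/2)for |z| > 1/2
Standard pair: z/(z-a) <-> a^n * u[n] for causal signals
With a = 1/2: x[n] = (1/2)^n * u[n]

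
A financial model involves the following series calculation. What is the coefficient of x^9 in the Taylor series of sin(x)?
sin(x) = Σ (-1)^k x^(2k+1)/(2k+1)!
For x^9: (-1)^4/9! = 1/362880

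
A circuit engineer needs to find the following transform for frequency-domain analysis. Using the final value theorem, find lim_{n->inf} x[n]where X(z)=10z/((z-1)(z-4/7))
Final value theorem: lim x[n]=lim_{z->1} (z-1) * X(z)
(z-1) * X(z)=10z/(z-4/7)
As z->1: 10/(1-4/7)=10/(3/7)=70/3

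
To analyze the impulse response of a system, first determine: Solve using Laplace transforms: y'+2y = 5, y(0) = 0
Take L of both sides: sY(s)-0+2Y(s)=5/s
Y(s)(s+2)=5/s+0
Y(s)=5/(s(s+2))+0/(s+2)
Partial fractions: 5/(s(s+2))=(5/2)/s - (5/2)/(s+2)
So Y(s)=(5/2)/s - (5/2)/(s+2)
Inverse transform (L^(-1){1/s}=1, L^(-1){1/(s+2)}=e^(-2t)):

Answer: y(t)=5/2 - (5/2)·e^(-2t)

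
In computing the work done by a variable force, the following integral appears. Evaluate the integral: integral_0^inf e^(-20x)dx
integral_0^inf e^(-20x) dx = [-1/20 * e^(-20x)]_0^inf
= 0 - (-1/20) = 1/20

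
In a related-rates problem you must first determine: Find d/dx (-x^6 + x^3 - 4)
Power rule: d/dx(ax^n) = n·a·x^(n-1)
Term by term: -6·x^5 + 3·x^2

Answer: -6x^5 + 3x^2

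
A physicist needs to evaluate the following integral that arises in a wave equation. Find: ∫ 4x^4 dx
Using power rule: ∫ 4x^4 dx=4/5 x^5+C=(4/5)x^5+C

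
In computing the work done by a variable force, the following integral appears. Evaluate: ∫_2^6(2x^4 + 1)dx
Step 1: Find antiderivative F(x)=(2/5)x^5 + x
Step 2: F(6) - F(2)=15582/5 - (74/5)=15508/5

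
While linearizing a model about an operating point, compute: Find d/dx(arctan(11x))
d/dx[arctan(u)] = u'/(1 + u²), u = 11x, u' = 11

Answer: 11/(1 + 121x²)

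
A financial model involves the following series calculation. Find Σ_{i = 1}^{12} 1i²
=1·n(n+1)(2n+1)/6=1·12·13·25/6=650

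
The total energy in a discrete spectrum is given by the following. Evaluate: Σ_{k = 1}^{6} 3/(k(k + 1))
Partial fractions: 3/(k(k + 1)) = 3/k - 3/(k + 1)
Telescoping sum: 3(1 - 1/7) = 3·6/7

Answer: 18/7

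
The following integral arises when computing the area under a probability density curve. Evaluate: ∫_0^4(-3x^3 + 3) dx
Step 1: Find antiderivative F(x)=(-3/4)x^4 + 3x
Step 2: F(4) - F(0)=-180 - (0)=-180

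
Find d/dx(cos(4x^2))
Chain rule: d/dx[cos(u)] = -sin(u)·u' where u = 4x^2
u' = 8x

Answer: -8x·sin(4x^2)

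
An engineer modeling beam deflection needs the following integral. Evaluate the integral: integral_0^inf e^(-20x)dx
integral_0^inf e^(-20x) dx = [-1/20*e^(-20x)]_0^inf
= 0 - (-1/20) = 1/20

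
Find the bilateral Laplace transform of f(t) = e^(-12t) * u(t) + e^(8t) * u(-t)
For e^(-12t) * u(t): L = 1/(s+12), Re(s) > -12
For e^(8t) * u(-t): L = -1/(s-8), Re(s) < 8
Combined: F(s) = 1/(s+12)-1/(s-8), -12 < Re(s) < 8

Answer: 1/(s+12)-1/(s-8), ROC: -12 < Re(s) < 8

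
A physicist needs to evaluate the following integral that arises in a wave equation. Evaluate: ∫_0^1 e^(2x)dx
Antiderivative: (1/2)e^(2x)
Evaluate: (1/2)(e^2-1)

Answer: (e^2-1)/2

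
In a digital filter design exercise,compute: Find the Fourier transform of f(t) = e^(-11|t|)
Using the standard pair: F{e^(-a|t|)}=2a/(a^2+omega^2)
With a=11: F(omega)=22/(121+omega^2)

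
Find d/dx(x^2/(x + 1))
Quotient rule: (f/g)' = (f'g - fg')/g²
f = x^2, f' = 2x
g = x+1, g' = 1

Answer: (2x·(x+1) - x^2)/(x+1)²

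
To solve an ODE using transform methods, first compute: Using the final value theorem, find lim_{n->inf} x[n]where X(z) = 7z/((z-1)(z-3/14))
Final value theorem: lim x[n] = lim_{z->1} (z-1)*X(z)
(z-1)*X(z) = 7z/(z-3/14)
As z->1: 7/(1-3/14) = 7/(11/14) = 98/11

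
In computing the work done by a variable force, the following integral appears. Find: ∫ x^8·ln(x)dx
By parts: u=ln(x), dv=x^8 dx
du=1/x dx, v=x^9/9
=x^9·ln(x)/9 - ∫ x^8/9 dx
=x^9·ln(x)/9 - x^9/81 + C

Answer: x^9(ln(x)/9 - 1/81) + C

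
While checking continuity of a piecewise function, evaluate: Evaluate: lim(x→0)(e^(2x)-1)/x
L'Hôpital (0/0): lim 2e^(2x)/1 = 2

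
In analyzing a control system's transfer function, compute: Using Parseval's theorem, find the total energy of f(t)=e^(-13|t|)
Parseval's theorem: E = integral |f(t)|^2 dt = (1/2pi) integral |F(omega)|^2 domega
E = integral_{-inf}^{inf} e^(-26|t|) dt = 2*integral_0^inf e^(-26t) dt = 2/(2*13) = 1/13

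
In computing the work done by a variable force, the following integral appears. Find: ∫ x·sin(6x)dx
By parts: u = x, dv = sin(6x) dx
du = dx, v = -cos(6x)/6
= -x·cos(6x)/6 + sin(6x)/6² + C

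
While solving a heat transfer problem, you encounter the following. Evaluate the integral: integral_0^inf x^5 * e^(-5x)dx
This is a Gamma integral. Substitute u=5x (du=5 dx):
integral_0^inf x^5 * e^(-5x) dx=(1/5^6) integral_0^inf u^5 * e^(-u) du
=Gamma(6)/5^6=5!/5^6=120/15625

Answer: 24/3125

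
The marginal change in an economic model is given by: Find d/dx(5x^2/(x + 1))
Quotient rule: (f/g)' = (f'g - fg')/g²
f = 5x^2, f' = 10x
g = x + 1, g' = 1

Answer: (10x·(x + 1) - 5x^2)/(x + 1)²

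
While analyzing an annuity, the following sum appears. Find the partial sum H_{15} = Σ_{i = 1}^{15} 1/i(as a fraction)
H_15 = 1+1/2+1/3+...+1/15
= 1195757/360360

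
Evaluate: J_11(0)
J_n(0)=0 for all n > 0 (Bessel function of first kind)
J_11(0)=0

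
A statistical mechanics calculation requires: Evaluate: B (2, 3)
B(x,y)=Γ(x)Γ(y)/Γ(x + y)=(x-1)!(y-1)!/(x + y-1)!
B(2,3)=1!·2!/4!=1/12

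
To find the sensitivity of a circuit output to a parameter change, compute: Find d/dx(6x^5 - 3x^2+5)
Power rule: d/dx(ax^n)=n·a·x^(n-1)
Term by term: 30·x^4-6·x

Answer: 30x^4-6x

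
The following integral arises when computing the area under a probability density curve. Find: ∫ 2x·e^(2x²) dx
Let u=2x², du=4x dx
∫ (1/2)e^u du=e^u/2 + C

Answer: e^(2x²)/2 + C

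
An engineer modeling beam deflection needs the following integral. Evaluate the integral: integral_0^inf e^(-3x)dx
integral_0^inf e^(-3x) dx = [-1/3 * e^(-3x)]_0^inf
= 0 - (-1/3) = 1/3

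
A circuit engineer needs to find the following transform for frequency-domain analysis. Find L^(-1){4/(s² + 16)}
L^(-1){w/(s² + w²)}=sin(wt)
Here w=4

Answer: sin(4t)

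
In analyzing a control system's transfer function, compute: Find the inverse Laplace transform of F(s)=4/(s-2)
L^(-1){4/(s-a)}=c·e^(at)
Here a=2, c=4

Answer: 4e^(2t)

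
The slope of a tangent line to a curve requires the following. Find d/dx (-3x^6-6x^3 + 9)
Power rule: d/dx(ax^n) = n·a·x^(n-1)
Term by term: -18·x^5 - 18·x^2

Answer: -18x^5 - 18x^2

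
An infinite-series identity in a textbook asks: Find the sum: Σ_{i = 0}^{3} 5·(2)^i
Geometric series: S=a(1 - r^n)/(1 - r)
a=5, r=2, n=4
S=5(1 - 16)/-1=75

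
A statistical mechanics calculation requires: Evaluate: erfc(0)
erfc(x)=1 - erf(x); erfc(0)=1 - erf(0)=1 - 0=1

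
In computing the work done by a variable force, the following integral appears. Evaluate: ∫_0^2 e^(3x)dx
Antiderivative: (1/3)e^(3x)
Evaluate: (1/3)(e^6 - 1)

Answer: (e^6 - 1)/3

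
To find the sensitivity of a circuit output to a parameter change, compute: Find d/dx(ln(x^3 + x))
Chain rule: d/dx[ln(u)]=u'/u where u=x^3+x
u'=3x^2+1

Answer: (3x^2+1)/(x^3+x)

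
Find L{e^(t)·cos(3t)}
First shifting: L{e^(at)f(t)} = F(s-a)
L{cos(3t)} = s/(s²+9)
Shift: (s-1)/((s-1)²+9)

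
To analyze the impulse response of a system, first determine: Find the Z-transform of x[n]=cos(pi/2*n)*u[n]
Z{cos(w0 * n) * u[n]} = z(z - cos(w0))/(z^2-2z * cos(w0)+1)
With w0 = pi/2: X(z) = z(z - cos(pi/2))/(z^2-2z * cos(pi/2)+1)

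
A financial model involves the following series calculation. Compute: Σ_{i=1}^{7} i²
Using formula: Σ i^2 = n(n + 1)(2n + 1)/6 = 7·8·15/6 = 140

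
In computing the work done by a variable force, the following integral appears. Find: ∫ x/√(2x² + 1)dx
Let u = 2x² + 1, du = 4x dx
∫ (1/4)·u^(-1/2) du = √u/2 + C

Answer: √(2x² + 1)/2 + C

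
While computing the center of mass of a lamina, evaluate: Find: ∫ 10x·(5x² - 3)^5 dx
Let u=5x² - 3, du=10x dx
∫ u^5 du=u^6/6 + C

Answer: (5x² - 3)^6/6 + C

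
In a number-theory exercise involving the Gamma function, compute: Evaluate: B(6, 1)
B(x,y) = Γ(x)Γ(y)/Γ(x + y) = (x-1)!(y-1)!/(x + y-1)!
B(6,1) = 5!·0!/6! = 1/6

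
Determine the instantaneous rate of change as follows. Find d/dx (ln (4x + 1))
Chain rule: d/dx[ln(u)] = u'/u where u = 4x+1
u' = 4

Answer: (4)/(4x+1)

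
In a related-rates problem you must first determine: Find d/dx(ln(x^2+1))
Chain rule: d/dx[ln(u)] = u'/u where u = x^2+1
u' = 2x

Answer: (2x)/(x^2+1)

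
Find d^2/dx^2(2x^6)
Apply power rule 2 times:
d^1: 12x^5
d^2: 60x^4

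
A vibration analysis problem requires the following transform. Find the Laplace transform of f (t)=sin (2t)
L{sin(wt)}=w/(s² + w²)
L{sin(2t)}=2/(s² + 4)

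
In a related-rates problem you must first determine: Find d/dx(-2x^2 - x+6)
Power rule: d/dx(ax^n) = n·a·x^(n-1)
Term by term: -4·x - 1

Answer: -4x - 1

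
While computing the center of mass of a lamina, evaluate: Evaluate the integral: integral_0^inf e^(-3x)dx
integral_0^inf e^(-3x) dx=[-1/3*e^(-3x)]_0^inf
=0 - (-1/3)=1/3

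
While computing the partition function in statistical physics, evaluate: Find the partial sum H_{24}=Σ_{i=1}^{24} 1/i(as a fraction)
H_24=1+1/2+1/3+...+1/24
=1347822955/356948592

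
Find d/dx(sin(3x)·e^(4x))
Product rule: (fg)'=f'g + fg'
f=sin(3x), f'=3·cos(3x)
g=e^(4x), g'=4·e^(4x)

Answer: 3·cos(3x)·e^(4x) + 4·sin(3x)·e^(4x)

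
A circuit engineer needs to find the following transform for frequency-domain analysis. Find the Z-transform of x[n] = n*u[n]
Standard pair: Z{n * u[n]}=z/(z-1)^2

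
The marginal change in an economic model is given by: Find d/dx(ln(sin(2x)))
Chain rule: d/dx[ln(u)] = u'/u where u = sin(2x)
u' = 2cos(2x)

Answer: (2cos(2x))/(sin(2x))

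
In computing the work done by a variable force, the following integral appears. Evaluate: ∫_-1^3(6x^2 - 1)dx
Step 1: Find antiderivative F(x) = 2x^3 - x
Step 2: F(3) - F(-1) = 51 - (-1) = 52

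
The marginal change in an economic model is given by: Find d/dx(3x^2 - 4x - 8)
Power rule: d/dx(ax^n) = n·a·x^(n-1)
Term by term: 6·x - 4

Answer: 6x - 4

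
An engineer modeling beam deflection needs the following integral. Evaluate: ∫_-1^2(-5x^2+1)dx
Step 1: Find antiderivative F(x) = (-5/3)x^3 + x
Step 2: F(2) - F(-1) = -34/3 - (2/3) = -12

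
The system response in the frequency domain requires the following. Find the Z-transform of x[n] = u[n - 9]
Using the time-shift property: Z{u[n-9]}=z^(-9)*z/(z-1)
=z^(-8)/(z-1)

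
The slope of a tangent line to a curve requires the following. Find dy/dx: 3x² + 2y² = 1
Differentiate: 6x + 4y·(dy/dx) = 0
dy/dx = -6x/(4y) = -(3/2)·(x/y)

Answer: dy/dx = -(3/2)·(x/y)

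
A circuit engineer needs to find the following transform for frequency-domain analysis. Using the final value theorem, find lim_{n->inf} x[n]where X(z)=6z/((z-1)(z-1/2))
Final value theorem: lim x[n] = lim_{z->1} (z-1)*X(z)
(z-1)*X(z) = 6z/(z-1/2)
As z->1: 6/(1-1/2) = 6/(1/2) = 12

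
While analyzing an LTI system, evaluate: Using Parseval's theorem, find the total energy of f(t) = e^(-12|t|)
Parseval's theorem: E = integral |f(t)|^2 dt = (1/2pi) integral |F(omega)|^2 domega
E = integral_{-inf}^{inf} e^(-24|t|) dt = 2 * integral_0^inf e^(-24t) dt = 2/(2 * 12) = 1/12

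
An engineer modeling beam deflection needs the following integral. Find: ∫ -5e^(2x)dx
Since d/dx[e^(2x)] = 2e^(2x), we get -5/2 e^(2x)+C

Answer: (-5/2)e^(2x)+C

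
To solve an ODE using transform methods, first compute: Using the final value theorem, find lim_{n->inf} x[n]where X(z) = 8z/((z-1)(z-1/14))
Final value theorem: lim x[n] = lim_{z->1} (z-1) * X(z)
(z-1) * X(z) = 8z/(z-1/14)
As z->1: 8/(1 - 1/14) = 8/(13/14) = 112/13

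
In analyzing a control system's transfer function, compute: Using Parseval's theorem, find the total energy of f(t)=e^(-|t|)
Parseval's theorem: E=integral |f(t)|^2 dt=(1/2pi) integral |F(omega)|^2 domega
E=integral_{-inf}^{inf} e^(-2|t|) dt=2 * integral_0^inf e^(-2t) dt=2/(2 * 1)=1/1

Answer: 1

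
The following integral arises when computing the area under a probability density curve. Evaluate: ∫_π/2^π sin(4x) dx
Antiderivative: -cos(4x)/4
Evaluate at bounds: [-cos(4·π)/4] - [-cos(4·π/2)/4]
= (-(1) + (1))/4 = 0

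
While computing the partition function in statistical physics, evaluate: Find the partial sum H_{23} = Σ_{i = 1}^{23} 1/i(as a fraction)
H_23=1+1/2+1/3+...+1/23
=444316699/118982864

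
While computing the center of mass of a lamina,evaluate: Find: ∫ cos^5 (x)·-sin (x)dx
Let u=cos(x), du=-sin(x) dx
∫ u^5 du=u^6/6 + C

Answer: cos^6(x)/6 + C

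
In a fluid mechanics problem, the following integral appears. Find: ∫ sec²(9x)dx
Since d/dx[tan(9x)] = 9sec²(9x), integral = tan(9x)/9+C

Answer: (1/9)tan(9x)+C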